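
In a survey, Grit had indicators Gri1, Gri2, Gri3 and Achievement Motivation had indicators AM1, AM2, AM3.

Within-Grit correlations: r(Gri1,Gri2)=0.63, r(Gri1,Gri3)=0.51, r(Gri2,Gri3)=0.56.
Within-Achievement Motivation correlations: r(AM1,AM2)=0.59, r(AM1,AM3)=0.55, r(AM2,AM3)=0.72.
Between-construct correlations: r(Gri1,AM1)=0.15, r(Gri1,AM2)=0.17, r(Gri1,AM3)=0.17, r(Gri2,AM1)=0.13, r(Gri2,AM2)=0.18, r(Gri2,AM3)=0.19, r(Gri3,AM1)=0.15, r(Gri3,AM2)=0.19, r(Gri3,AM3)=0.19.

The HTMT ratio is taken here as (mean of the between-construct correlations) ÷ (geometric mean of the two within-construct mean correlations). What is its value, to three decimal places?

Mean between = 1.52/9 = 0.1689.
Mean within-Gri = 1.70/3 = 0.5667; mean within-AM = 1.86/3 = 0.6200.
Geometric mean = √(0.5667 × 0.6200) = 0.5928.
HTMT = 0.1689 / 0.5928 = 0.285.

0.285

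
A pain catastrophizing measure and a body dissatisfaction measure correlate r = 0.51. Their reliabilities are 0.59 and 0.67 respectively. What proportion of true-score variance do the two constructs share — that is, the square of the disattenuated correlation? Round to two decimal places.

Disattenuated r = 0.51 / √(0.59 × 0.67) = 0.51 / 0.6287 = 0.8112.
Shared true-score variance = 0.8112² = 0.6580 ≈ 0.66.

0.66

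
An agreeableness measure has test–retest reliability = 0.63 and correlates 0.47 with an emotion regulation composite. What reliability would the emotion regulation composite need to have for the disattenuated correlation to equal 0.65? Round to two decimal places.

r_true = r_obs / √(r_xx · r_yy) ⇒ 0.65 = 0.47 / √(0.63 · r_yy).
√(0.63 · r_yy) = 0.47 / 0.65 = 0.7231; 0.63 · r_yy = 0.5229; r_yy = 0.5229 / 0.63 ≈ 0.83.

0.83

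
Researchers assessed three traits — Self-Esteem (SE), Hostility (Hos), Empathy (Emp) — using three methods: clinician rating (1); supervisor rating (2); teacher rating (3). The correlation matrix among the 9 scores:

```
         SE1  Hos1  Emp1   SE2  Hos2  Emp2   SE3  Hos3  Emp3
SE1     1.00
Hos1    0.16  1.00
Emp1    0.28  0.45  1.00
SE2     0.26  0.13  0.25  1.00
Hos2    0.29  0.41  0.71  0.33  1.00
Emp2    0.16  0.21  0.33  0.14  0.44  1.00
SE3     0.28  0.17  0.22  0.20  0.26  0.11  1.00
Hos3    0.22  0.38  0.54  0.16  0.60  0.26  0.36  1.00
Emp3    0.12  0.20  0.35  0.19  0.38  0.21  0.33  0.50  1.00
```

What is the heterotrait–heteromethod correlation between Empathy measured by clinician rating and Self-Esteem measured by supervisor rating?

0.25

Different traits and methods: r(Emp1, SE2) = 0.25.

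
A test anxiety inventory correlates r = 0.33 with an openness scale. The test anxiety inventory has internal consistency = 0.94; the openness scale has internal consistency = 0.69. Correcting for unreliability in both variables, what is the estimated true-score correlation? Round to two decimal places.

0.41

r_true = r_obs / √(r_xx · r_yy) = 0.33 / √(0.94 × 0.69) = 0.33 / √0.6486 = 0.33 / 0.8054 ≈ 0.41.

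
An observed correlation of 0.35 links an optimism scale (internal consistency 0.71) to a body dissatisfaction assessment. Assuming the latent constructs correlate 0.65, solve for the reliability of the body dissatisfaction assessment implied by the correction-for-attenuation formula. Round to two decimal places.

0.41

r_true = r_obs / √(r_xx · r_yy) ⇒ 0.65 = 0.35 / √(0.71 · r_yy).
√(0.71 · r_yy) = 0.35 / 0.65 = 0.5385; 0.71 · r_yy = 0.2900; r_yy = 0.2900 / 0.71 ≈ 0.41.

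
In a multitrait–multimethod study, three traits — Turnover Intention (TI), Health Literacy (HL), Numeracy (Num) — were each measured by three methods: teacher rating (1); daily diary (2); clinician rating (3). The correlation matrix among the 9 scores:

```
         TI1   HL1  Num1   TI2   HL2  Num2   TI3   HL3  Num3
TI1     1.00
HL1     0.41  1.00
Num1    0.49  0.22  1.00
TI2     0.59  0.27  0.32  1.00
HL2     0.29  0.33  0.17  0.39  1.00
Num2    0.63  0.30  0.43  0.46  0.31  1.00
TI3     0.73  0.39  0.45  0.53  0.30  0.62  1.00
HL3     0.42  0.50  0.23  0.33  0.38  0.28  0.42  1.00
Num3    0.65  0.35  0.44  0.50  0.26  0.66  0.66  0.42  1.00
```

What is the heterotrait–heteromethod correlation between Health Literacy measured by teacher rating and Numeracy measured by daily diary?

Different traits and methods: r(HL1, Num2) = 0.30.

0.30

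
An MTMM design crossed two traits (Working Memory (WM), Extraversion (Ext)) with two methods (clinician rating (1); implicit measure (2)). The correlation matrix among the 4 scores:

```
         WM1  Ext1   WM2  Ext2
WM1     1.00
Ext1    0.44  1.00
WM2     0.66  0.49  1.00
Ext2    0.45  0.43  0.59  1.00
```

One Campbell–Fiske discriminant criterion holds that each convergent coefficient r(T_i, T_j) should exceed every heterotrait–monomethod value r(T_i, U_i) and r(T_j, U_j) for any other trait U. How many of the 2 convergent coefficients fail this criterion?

Checking each validity diagonal entry against its comparison values:
WM (methods 1·2): 0.66 vs {0.44, 0.59} → pass.
Ext (methods 1·2): 0.43 vs {0.44, 0.59} → fail.
1 of 2 fail.

1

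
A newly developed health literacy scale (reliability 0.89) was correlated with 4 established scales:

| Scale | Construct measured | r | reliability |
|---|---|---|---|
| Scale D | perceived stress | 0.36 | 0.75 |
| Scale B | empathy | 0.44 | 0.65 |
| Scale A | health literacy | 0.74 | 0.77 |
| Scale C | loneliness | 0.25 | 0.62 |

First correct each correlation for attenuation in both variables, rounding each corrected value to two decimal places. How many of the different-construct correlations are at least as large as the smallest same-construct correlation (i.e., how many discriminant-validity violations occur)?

0

Disattenuated r (r / √(r_scale · r_new)):
  Scale D (disc): 0.36 / √(0.75·0.89) = 0.44
  Scale B (disc): 0.44 / √(0.65·0.89) = 0.58
  Scale A (conv): 0.74 / √(0.77·0.89) = 0.89
  Scale C (disc): 0.25 / √(0.62·0.89) = 0.34
Smallest convergent = 0.89. Discriminant values: 0.44, 0.58, 0.34; count ≥ 0.89 → 0.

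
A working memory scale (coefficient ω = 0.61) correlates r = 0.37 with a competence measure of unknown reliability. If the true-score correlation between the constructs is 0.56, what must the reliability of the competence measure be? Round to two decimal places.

r_true = r_obs / √(r_xx · r_yy) ⇒ 0.56 = 0.37 / √(0.61 · r_yy).
√(0.61 · r_yy) = 0.37 / 0.56 = 0.6607; 0.61 · r_yy = 0.4365; r_yy = 0.4365 / 0.61 ≈ 0.72.

0.72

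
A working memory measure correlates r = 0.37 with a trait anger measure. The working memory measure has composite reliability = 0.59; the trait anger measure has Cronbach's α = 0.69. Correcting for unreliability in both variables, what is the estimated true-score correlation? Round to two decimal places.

r_true = r_obs / √(r_xx · r_yy) = 0.37 / √(0.59 × 0.69) = 0.37 / √0.4071 = 0.37 / 0.6380 ≈ 0.58.

0.58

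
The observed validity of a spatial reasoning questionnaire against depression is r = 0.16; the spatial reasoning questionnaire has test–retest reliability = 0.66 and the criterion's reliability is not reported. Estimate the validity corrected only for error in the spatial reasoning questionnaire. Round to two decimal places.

0.20

Single correction: r_c = r_obs / √r_xx = 0.16 / √0.66 = 0.16 / 0.8124 ≈ 0.20.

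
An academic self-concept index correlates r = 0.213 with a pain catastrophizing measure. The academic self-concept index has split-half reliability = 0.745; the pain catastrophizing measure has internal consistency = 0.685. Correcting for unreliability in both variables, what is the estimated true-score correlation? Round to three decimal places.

r_true = r_obs / √(r_xx · r_yy) = 0.213 / √(0.745 × 0.685) = 0.213 / √0.510325 = 0.213 / 0.7144 ≈ 0.298.

0.298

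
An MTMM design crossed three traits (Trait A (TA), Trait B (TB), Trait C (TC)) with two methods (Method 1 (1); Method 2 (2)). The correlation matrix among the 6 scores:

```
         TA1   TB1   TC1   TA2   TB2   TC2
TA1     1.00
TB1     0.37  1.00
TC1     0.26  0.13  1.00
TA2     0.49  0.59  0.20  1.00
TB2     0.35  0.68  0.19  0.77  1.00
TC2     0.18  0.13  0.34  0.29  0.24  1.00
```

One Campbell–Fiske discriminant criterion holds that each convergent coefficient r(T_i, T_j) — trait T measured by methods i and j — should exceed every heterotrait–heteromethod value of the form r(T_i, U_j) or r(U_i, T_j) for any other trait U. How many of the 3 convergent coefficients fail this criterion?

1

Each convergent coefficient versus the relevant comparison correlations:
TA (methods 1·2): 0.49 vs {0.35, 0.59, 0.18, 0.20} → fail.
TB (methods 1·2): 0.68 vs {0.59, 0.35, 0.13, 0.19} → pass.
TC (methods 1·2): 0.34 vs {0.20, 0.18, 0.19, 0.13} → pass.
1 of 3 fail.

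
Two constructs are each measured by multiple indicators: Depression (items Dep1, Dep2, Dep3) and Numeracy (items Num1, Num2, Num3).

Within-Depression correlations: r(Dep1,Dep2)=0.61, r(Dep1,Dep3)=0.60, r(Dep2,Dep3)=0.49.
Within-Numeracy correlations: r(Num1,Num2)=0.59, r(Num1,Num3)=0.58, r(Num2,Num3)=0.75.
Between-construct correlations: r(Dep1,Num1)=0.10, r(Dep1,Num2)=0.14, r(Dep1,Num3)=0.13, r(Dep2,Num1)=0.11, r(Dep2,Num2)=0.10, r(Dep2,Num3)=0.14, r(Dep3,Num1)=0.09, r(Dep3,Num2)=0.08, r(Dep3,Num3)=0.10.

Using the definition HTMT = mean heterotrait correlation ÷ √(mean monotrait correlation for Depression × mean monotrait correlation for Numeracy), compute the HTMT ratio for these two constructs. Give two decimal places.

Between-construct mean = 0.99/9 = 0.1100.
Mean within-Dep = 1.70/3 = 0.5667; mean within-Num = 1.92/3 = 0.6400.
Geometric mean = √(0.5667 × 0.6400) = 0.6022.
HTMT = 0.1100 / 0.6022 = 0.18.

0.18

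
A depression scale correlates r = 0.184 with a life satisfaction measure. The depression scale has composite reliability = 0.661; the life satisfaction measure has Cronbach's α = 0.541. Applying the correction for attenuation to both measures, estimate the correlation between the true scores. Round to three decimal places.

r_true = r_obs / √(r_xx · r_yy) = 0.184 / √(0.661 × 0.541) = 0.184 / √0.357601 = 0.184 / 0.5980 ≈ 0.308.

0.308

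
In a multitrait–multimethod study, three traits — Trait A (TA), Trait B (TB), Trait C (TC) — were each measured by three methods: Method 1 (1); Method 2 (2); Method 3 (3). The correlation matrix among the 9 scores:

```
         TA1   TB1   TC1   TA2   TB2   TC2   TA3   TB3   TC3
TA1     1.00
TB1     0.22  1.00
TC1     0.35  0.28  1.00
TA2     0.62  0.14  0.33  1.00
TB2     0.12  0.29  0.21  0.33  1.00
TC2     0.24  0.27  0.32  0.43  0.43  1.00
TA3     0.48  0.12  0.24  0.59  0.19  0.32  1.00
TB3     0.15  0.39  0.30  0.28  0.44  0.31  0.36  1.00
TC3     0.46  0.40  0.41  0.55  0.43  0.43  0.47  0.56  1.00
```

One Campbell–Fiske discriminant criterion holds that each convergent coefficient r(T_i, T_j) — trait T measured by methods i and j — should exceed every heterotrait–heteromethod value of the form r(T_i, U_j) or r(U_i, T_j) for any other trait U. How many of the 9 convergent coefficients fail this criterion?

4

Convergent coefficients and their comparison sets:
TA (methods 1·2): 0.62 vs {0.12, 0.14, 0.24, 0.33} → pass.
TA (methods 1·3): 0.48 vs {0.15, 0.12, 0.46, 0.24} → pass.
TA (methods 2·3): 0.59 vs {0.28, 0.19, 0.55, 0.32} → pass.
TB (methods 1·2): 0.29 vs {0.14, 0.12, 0.27, 0.21} → pass.
TB (methods 1·3): 0.39 vs {0.12, 0.15, 0.40, 0.30} → fail.
TB (methods 2·3): 0.44 vs {0.19, 0.28, 0.43, 0.31} → pass.
TC (methods 1·2): 0.32 vs {0.33, 0.24, 0.21, 0.27} → fail.
TC (methods 1·3): 0.41 vs {0.24, 0.46, 0.30, 0.40} → fail.
TC (methods 2·3): 0.43 vs {0.32, 0.55, 0.31, 0.43} → fail.
4 of 9 fail.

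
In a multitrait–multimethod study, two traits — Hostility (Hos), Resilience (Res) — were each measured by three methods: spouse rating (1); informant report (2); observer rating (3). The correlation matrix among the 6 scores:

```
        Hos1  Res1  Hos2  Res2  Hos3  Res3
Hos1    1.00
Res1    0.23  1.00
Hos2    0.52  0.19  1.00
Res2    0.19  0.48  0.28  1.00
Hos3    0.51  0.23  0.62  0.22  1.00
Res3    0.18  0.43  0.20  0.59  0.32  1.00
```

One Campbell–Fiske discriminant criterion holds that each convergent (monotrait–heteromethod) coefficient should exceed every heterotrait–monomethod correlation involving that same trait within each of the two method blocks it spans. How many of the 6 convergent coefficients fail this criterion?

0

Checking each validity diagonal entry against its comparison values:
Hos (methods 1·2): 0.52 vs {0.23, 0.28} → pass.
Hos (methods 1·3): 0.51 vs {0.23, 0.32} → pass.
Hos (methods 2·3): 0.62 vs {0.28, 0.32} → pass.
Res (methods 1·2): 0.48 vs {0.23, 0.28} → pass.
Res (methods 1·3): 0.43 vs {0.23, 0.32} → pass.
Res (methods 2·3): 0.59 vs {0.28, 0.32} → pass.
0 of 6 fail.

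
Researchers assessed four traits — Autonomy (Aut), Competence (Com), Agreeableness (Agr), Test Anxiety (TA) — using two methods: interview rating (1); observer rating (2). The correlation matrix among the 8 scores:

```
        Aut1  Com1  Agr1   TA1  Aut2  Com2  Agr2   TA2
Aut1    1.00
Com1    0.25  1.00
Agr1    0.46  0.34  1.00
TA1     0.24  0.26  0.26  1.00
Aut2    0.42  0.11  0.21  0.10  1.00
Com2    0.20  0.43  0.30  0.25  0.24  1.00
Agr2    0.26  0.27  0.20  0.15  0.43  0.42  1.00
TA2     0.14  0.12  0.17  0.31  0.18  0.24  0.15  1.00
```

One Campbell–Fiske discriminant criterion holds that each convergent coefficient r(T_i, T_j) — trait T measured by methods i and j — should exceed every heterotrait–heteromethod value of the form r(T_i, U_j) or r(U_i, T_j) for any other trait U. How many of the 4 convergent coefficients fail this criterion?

Checking each validity diagonal entry against its comparison values:
Aut (methods 1·2): 0.42 vs {0.20, 0.11, 0.26, 0.21, 0.14, 0.10} → pass.
Com (methods 1·2): 0.43 vs {0.11, 0.20, 0.27, 0.30, 0.12, 0.25} → pass.
Agr (methods 1·2): 0.20 vs {0.21, 0.26, 0.30, 0.27, 0.17, 0.15} → fail.
TA (methods 1·2): 0.31 vs {0.10, 0.14, 0.25, 0.12, 0.15, 0.17} → pass.
1 of 4 fail.

1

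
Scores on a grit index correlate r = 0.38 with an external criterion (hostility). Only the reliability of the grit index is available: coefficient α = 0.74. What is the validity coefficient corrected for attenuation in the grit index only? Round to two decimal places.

Single correction: r_c = r_obs / √r_xx = 0.38 / √0.74 = 0.38 / 0.8602 ≈ 0.44.

0.44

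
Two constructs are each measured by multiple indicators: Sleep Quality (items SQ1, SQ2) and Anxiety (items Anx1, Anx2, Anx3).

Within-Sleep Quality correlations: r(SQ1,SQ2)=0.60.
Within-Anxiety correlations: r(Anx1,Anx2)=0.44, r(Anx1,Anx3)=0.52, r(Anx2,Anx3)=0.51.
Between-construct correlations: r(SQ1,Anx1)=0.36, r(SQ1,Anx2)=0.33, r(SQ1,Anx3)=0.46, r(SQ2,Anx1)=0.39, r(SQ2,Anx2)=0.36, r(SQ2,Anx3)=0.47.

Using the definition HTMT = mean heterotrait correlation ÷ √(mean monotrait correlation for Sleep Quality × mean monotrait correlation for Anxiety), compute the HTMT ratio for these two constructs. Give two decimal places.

Between-construct mean = 2.37/6 = 0.3950.
Mean within-SQ = 0.60/1 = 0.6000; mean within-Anx = 1.47/3 = 0.4900.
Geometric mean = √(0.6000 × 0.4900) = 0.5422.
HTMT = 0.3950 / 0.5422 = 0.73.

0.73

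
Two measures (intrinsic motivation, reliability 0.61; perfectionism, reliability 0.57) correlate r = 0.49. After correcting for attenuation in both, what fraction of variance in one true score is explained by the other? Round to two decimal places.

0.69

Disattenuated r = 0.49 / √(0.61 × 0.57) = 0.49 / 0.5897 = 0.8309.
Shared true-score variance = 0.8309² = 0.6904 ≈ 0.69.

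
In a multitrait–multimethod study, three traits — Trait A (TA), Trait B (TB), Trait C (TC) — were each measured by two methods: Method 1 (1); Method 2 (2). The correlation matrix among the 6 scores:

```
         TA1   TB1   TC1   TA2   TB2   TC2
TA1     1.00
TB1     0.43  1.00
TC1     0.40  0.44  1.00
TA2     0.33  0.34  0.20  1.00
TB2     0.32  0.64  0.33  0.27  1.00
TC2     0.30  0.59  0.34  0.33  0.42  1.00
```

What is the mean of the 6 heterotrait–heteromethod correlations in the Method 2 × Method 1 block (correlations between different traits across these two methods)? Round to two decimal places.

HTHM values (method 2 × method 1): 0.34, 0.20, 0.32, 0.33, 0.30, 0.59; mean = 2.08/6 = 0.35.

0.35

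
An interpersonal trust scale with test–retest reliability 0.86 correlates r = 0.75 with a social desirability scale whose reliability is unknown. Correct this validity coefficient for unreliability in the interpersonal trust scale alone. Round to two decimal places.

0.81

Single correction: r_c = r_obs / √r_xx = 0.75 / √0.86 = 0.75 / 0.9274 ≈ 0.81.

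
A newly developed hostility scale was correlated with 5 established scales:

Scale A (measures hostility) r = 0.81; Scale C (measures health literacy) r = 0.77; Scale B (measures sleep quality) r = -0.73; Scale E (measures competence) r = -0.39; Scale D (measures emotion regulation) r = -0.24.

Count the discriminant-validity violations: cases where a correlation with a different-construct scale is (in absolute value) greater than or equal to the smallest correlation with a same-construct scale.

Convergent (same construct = hostility): Scale A.
Smallest convergent = 0.81. Discriminant |r|: 0.77, 0.73, 0.39, 0.24; count ≥ 0.81 → 0.

0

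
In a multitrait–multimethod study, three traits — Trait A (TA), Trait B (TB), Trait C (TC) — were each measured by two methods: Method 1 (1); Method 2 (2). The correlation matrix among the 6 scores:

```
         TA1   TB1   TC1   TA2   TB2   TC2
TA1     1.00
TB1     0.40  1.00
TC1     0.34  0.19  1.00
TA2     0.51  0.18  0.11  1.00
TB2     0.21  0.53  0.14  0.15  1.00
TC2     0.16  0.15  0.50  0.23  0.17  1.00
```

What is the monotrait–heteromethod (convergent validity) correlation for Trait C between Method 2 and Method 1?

Same trait (TC), different methods: r(TC2, TC1) = 0.50.

0.50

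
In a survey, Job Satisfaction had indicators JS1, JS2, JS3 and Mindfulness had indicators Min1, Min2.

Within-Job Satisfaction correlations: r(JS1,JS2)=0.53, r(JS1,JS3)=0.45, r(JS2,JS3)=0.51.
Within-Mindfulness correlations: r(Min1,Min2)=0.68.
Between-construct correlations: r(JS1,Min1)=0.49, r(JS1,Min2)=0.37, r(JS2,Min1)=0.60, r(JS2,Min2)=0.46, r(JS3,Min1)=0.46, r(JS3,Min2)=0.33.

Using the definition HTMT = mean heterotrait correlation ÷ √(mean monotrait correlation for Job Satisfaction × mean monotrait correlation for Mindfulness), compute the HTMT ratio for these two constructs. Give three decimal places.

0.777

Mean heterotrait r = 2.71/6 = 0.4517.
Mean within-JS = 1.49/3 = 0.4967; mean within-Min = 0.68/1 = 0.6800.
Geometric mean = √(0.4967 × 0.6800) = 0.5812.
HTMT = 0.4517 / 0.5812 = 0.777.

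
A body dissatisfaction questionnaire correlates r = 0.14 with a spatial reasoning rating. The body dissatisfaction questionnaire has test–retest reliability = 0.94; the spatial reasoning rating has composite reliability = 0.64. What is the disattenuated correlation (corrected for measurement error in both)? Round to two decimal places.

r_true = r_obs / √(r_xx · r_yy) = 0.14 / √(0.94 × 0.64) = 0.14 / √0.6016 = 0.14 / 0.7756 ≈ 0.18.

0.18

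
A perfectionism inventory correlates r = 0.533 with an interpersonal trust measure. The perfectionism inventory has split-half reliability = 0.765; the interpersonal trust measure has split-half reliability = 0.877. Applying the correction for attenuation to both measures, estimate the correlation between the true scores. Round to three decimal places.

r_true = r_obs / √(r_xx · r_yy) = 0.533 / √(0.765 × 0.877) = 0.533 / √0.670905 = 0.533 / 0.8191 ≈ 0.651.

0.651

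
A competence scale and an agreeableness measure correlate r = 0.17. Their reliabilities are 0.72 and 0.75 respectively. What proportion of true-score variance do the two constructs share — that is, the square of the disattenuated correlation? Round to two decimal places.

Disattenuated r = 0.17 / √(0.72 × 0.75) = 0.17 / 0.7348 = 0.2314.
Shared true-score variance = 0.2314² = 0.0535 ≈ 0.05.

0.05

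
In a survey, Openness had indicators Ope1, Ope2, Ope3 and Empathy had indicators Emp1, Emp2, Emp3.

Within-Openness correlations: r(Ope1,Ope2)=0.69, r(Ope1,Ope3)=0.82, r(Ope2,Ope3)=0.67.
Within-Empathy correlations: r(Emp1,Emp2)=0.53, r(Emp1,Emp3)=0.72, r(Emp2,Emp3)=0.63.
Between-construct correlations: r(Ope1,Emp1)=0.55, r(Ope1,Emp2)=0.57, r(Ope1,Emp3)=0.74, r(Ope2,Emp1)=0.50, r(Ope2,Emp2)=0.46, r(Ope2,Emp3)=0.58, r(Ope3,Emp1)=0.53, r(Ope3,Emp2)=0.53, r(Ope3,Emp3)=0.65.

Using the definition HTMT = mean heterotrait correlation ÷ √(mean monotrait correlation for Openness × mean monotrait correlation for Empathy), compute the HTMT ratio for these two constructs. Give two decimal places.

0.84

Mean between = 5.11/9 = 0.5678.
Mean within-Ope = 2.18/3 = 0.7267; mean within-Emp = 1.88/3 = 0.6267.
Geometric mean = √(0.7267 × 0.6267) = 0.6749.
HTMT = 0.5678 / 0.6749 = 0.84.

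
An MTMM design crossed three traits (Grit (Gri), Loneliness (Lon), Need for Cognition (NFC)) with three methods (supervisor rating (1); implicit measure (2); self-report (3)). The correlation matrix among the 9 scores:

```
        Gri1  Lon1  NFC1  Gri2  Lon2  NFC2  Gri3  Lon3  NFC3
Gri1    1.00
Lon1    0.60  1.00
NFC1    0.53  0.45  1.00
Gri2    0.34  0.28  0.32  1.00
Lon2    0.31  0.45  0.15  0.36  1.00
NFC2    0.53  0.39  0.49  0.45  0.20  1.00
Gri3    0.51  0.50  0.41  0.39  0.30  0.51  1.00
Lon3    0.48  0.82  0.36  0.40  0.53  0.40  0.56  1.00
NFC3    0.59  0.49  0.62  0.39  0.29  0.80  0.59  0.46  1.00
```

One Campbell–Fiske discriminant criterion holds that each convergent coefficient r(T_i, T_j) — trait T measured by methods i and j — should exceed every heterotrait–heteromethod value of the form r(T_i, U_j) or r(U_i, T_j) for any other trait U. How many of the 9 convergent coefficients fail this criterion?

Convergent coefficients and their comparison sets:
Gri (methods 1·2): 0.34 vs {0.31, 0.28, 0.53, 0.32} → fail.
Gri (methods 1·3): 0.51 vs {0.48, 0.50, 0.59, 0.41} → fail.
Gri (methods 2·3): 0.39 vs {0.40, 0.30, 0.39, 0.51} → fail.
Lon (methods 1·2): 0.45 vs {0.28, 0.31, 0.39, 0.15} → pass.
Lon (methods 1·3): 0.82 vs {0.50, 0.48, 0.49, 0.36} → pass.
Lon (methods 2·3): 0.53 vs {0.30, 0.40, 0.29, 0.40} → pass.
NFC (methods 1·2): 0.49 vs {0.32, 0.53, 0.15, 0.39} → fail.
NFC (methods 1·3): 0.62 vs {0.41, 0.59, 0.36, 0.49} → pass.
NFC (methods 2·3): 0.80 vs {0.51, 0.39, 0.40, 0.29} → pass.
4 of 9 fail.

4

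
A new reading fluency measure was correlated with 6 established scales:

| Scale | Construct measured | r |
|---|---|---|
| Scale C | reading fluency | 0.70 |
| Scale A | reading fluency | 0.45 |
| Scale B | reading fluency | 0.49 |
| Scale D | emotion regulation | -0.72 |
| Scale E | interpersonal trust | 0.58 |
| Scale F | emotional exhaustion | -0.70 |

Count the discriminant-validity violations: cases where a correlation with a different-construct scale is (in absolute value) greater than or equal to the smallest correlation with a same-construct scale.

Convergent (same construct = reading fluency): Scale C, Scale A, Scale B.
Smallest convergent = 0.45. Discriminant |r|: 0.72, 0.58, 0.70; count ≥ 0.45 → 3.

3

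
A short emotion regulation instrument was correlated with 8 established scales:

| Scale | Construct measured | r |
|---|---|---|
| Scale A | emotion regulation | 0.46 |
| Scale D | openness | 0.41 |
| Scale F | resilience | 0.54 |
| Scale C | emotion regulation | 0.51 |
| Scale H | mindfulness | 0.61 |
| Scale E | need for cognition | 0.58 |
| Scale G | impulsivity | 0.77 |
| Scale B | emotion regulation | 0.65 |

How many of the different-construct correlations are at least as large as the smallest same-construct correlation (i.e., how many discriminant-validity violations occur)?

Convergent (same construct = emotion regulation): Scale A, Scale C, Scale B.
Smallest convergent = 0.46. Discriminant values: 0.41, 0.54, 0.61, 0.58, 0.77; count ≥ 0.46 → 4.

4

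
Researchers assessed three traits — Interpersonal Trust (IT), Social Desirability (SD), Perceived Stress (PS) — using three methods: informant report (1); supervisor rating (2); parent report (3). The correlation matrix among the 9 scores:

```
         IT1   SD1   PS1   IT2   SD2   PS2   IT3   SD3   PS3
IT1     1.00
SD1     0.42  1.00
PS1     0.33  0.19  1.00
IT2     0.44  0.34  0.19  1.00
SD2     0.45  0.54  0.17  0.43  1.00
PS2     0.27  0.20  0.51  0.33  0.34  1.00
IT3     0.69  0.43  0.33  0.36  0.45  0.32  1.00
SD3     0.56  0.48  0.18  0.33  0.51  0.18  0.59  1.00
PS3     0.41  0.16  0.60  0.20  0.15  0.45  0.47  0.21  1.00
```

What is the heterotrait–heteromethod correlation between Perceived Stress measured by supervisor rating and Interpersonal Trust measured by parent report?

Different traits and methods: r(PS2, IT3) = 0.32.

0.32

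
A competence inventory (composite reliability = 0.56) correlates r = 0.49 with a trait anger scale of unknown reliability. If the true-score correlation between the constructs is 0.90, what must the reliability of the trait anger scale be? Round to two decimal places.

0.53

r_true = r_obs / √(r_xx · r_yy) ⇒ 0.90 = 0.49 / √(0.56 · r_yy).
√(0.56 · r_yy) = 0.49 / 0.90 = 0.5444; 0.56 · r_yy = 0.2964; r_yy = 0.2964 / 0.56 ≈ 0.53.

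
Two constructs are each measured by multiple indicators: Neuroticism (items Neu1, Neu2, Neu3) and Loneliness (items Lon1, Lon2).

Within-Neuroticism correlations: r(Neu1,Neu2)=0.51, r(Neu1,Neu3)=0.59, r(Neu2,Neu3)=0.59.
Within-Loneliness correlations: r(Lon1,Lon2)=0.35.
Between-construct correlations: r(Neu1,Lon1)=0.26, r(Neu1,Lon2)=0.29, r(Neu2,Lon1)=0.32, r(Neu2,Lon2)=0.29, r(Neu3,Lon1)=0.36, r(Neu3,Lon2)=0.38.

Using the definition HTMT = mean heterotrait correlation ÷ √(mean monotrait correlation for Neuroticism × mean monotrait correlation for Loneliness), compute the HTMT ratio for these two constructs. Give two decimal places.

0.71

Between-construct mean = 1.90/6 = 0.3167.
Mean within-Neu = 1.69/3 = 0.5633; mean within-Lon = 0.35/1 = 0.3500.
Geometric mean = √(0.5633 × 0.3500) = 0.4440.
HTMT = 0.3167 / 0.4440 = 0.71.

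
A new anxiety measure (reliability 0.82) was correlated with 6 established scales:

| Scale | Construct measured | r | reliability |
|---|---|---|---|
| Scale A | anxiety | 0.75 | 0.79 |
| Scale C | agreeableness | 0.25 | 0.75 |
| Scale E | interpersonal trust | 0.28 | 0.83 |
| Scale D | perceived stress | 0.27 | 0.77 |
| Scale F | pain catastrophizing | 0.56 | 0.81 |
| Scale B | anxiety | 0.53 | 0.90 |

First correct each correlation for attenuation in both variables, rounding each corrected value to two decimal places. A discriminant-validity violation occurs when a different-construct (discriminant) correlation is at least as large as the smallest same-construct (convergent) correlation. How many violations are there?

1

Disattenuated r (r / √(r_scale · r_new)):
  Scale A (conv): 0.75 / √(0.79·0.82) = 0.93
  Scale C (disc): 0.25 / √(0.75·0.82) = 0.32
  Scale E (disc): 0.28 / √(0.83·0.82) = 0.34
  Scale D (disc): 0.27 / √(0.77·0.82) = 0.34
  Scale F (disc): 0.56 / √(0.81·0.82) = 0.69
  Scale B (conv): 0.53 / √(0.90·0.82) = 0.62
Smallest convergent = 0.62. Discriminant values: 0.32, 0.34, 0.34, 0.69; count ≥ 0.62 → 1.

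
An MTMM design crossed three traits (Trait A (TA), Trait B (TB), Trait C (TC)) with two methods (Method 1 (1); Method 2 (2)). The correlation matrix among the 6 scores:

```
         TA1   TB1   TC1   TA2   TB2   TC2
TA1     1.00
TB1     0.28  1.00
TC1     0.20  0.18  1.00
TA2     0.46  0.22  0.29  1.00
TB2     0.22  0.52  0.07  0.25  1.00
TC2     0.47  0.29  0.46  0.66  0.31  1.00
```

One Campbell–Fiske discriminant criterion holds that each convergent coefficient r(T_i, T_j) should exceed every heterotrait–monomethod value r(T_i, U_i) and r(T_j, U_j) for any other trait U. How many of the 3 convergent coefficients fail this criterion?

2

Checking each validity diagonal entry against its comparison values:
TA (methods 1·2): 0.46 vs {0.28, 0.25, 0.20, 0.66} → fail.
TB (methods 1·2): 0.52 vs {0.28, 0.25, 0.18, 0.31} → pass.
TC (methods 1·2): 0.46 vs {0.20, 0.66, 0.18, 0.31} → fail.
2 of 3 fail.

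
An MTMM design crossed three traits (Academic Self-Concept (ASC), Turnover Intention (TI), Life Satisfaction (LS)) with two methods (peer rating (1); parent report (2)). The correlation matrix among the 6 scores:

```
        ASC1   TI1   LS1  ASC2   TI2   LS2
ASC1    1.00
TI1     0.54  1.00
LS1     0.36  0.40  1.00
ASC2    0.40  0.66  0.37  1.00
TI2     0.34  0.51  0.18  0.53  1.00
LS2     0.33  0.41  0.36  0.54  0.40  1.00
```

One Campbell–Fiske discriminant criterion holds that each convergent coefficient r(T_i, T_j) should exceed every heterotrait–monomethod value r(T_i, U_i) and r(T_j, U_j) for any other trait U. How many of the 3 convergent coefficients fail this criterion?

3

Checking each validity diagonal entry against its comparison values:
ASC (methods 1·2): 0.40 vs {0.54, 0.53, 0.36, 0.54} → fail.
TI (methods 1·2): 0.51 vs {0.54, 0.53, 0.40, 0.40} → fail.
LS (methods 1·2): 0.36 vs {0.36, 0.54, 0.40, 0.40} → fail.
3 of 3 fail.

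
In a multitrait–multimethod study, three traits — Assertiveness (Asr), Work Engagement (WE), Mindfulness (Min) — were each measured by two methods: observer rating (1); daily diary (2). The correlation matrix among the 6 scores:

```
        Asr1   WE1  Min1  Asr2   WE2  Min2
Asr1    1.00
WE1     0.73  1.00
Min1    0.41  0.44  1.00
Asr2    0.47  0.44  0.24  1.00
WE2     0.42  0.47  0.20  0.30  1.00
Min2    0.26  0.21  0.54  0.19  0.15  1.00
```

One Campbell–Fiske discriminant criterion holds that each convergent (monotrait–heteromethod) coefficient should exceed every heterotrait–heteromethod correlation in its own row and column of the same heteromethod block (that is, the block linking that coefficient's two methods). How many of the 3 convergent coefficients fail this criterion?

0

Checking each validity diagonal entry against its comparison values:
Asr (methods 1·2): 0.47 vs {0.42, 0.44, 0.26, 0.24} → pass.
WE (methods 1·2): 0.47 vs {0.44, 0.42, 0.21, 0.20} → pass.
Min (methods 1·2): 0.54 vs {0.24, 0.26, 0.20, 0.21} → pass.
0 of 3 fail.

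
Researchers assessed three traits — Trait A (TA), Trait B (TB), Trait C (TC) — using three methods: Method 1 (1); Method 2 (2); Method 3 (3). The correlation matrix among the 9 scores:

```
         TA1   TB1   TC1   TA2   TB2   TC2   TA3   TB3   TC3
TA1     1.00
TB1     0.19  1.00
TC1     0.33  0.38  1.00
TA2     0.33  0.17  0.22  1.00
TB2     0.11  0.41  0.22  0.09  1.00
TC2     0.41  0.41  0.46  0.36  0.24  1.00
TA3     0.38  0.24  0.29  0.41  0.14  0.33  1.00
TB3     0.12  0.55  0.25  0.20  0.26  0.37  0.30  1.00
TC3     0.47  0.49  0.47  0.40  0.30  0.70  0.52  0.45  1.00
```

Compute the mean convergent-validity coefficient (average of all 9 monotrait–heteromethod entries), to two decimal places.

Convergent values: 0.33, 0.38, 0.41, 0.41, 0.55, 0.26, 0.46, 0.47, 0.70; mean = 3.97/9 = 0.44.

0.44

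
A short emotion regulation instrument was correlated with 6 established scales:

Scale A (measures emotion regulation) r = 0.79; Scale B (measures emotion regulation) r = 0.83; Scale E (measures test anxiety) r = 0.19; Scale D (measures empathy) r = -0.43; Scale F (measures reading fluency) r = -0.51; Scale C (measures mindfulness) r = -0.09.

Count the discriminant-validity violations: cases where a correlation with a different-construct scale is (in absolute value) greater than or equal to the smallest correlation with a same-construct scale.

Convergent (same construct = emotion regulation): Scale A, Scale B.
Smallest convergent = 0.79. Discriminant |r|: 0.19, 0.43, 0.51, 0.09; count ≥ 0.79 → 0.

0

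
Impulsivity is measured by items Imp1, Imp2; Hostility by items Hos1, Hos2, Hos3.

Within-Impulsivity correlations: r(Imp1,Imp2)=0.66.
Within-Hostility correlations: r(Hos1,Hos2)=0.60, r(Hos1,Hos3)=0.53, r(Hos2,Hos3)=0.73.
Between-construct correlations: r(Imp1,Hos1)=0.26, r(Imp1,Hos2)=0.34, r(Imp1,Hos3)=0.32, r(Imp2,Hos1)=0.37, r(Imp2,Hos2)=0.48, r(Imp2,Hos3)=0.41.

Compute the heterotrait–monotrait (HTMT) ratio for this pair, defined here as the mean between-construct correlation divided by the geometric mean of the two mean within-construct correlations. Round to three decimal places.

Mean between = 2.18/6 = 0.3633.
Mean within-Imp = 0.66/1 = 0.6600; mean within-Hos = 1.86/3 = 0.6200.
Geometric mean = √(0.6600 × 0.6200) = 0.6397.
HTMT = 0.3633 / 0.6397 = 0.568.

0.568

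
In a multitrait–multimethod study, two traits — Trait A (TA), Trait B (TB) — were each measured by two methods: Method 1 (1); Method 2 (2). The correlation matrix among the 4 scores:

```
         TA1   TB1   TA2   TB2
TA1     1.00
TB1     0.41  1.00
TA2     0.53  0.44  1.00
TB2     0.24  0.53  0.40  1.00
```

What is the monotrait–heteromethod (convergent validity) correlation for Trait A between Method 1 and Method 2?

0.53

Same trait (TA), different methods: r(TA1, TA2) = 0.53.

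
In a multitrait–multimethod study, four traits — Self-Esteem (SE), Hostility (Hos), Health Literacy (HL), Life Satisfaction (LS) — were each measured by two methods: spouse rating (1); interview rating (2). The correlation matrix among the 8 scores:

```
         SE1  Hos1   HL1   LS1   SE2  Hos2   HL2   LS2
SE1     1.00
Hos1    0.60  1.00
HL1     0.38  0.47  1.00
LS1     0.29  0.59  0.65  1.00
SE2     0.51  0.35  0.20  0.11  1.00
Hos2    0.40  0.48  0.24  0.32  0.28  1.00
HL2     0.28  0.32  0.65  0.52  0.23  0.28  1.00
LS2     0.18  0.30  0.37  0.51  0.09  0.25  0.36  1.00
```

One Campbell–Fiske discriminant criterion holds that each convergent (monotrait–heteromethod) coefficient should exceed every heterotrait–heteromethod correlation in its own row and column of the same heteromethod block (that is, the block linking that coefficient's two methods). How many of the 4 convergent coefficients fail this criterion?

Convergent coefficients and their comparison sets:
SE (methods 1·2): 0.51 vs {0.40, 0.35, 0.28, 0.20, 0.18, 0.11} → pass.
Hos (methods 1·2): 0.48 vs {0.35, 0.40, 0.32, 0.24, 0.30, 0.32} → pass.
HL (methods 1·2): 0.65 vs {0.20, 0.28, 0.24, 0.32, 0.37, 0.52} → pass.
LS (methods 1·2): 0.51 vs {0.11, 0.18, 0.32, 0.30, 0.52, 0.37} → fail.
1 of 4 fail.

1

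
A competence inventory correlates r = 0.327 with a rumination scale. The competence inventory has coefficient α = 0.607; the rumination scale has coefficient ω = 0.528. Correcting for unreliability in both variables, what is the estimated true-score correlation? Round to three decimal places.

r_true = r_obs / √(r_xx · r_yy) = 0.327 / √(0.607 × 0.528) = 0.327 / √0.320496 = 0.327 / 0.5661 ≈ 0.578.

0.578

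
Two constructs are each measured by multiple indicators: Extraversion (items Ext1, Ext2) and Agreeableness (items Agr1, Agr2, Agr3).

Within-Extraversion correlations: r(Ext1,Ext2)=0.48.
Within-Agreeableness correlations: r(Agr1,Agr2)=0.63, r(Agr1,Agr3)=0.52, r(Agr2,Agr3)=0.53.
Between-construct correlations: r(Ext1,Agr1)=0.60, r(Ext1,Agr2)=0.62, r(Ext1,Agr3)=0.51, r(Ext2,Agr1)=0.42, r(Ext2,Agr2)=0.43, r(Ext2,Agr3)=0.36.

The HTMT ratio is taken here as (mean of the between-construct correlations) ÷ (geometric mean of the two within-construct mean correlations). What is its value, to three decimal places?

Between-construct mean = 2.94/6 = 0.4900.
Mean within-Ext = 0.48/1 = 0.4800; mean within-Agr = 1.68/3 = 0.5600.
Geometric mean = √(0.4800 × 0.5600) = 0.5185.
HTMT = 0.4900 / 0.5185 = 0.945.

0.945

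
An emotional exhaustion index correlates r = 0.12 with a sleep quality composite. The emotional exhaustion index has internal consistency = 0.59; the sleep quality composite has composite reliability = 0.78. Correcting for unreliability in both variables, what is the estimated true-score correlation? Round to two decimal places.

0.18

r_true = r_obs / √(r_xx · r_yy) = 0.12 / √(0.59 × 0.78) = 0.12 / √0.4602 = 0.12 / 0.6784 ≈ 0.18.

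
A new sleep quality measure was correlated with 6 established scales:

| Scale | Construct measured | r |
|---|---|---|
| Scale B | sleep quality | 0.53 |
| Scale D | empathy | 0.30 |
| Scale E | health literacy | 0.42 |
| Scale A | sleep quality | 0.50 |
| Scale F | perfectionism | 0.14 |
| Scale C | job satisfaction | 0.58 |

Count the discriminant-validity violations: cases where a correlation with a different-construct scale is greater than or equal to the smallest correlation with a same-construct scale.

1

Convergent (same construct = sleep quality): Scale B, Scale A.
Smallest convergent = 0.50. Discriminant values: 0.30, 0.42, 0.14, 0.58; count ≥ 0.50 → 1.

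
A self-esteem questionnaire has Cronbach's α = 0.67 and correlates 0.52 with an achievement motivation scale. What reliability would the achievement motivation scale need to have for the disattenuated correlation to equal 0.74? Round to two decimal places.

0.74

r_true = r_obs / √(r_xx · r_yy) ⇒ 0.74 = 0.52 / √(0.67 · r_yy).
√(0.67 · r_yy) = 0.52 / 0.74 = 0.7027; 0.67 · r_yy = 0.4938; r_yy = 0.4938 / 0.67 ≈ 0.74.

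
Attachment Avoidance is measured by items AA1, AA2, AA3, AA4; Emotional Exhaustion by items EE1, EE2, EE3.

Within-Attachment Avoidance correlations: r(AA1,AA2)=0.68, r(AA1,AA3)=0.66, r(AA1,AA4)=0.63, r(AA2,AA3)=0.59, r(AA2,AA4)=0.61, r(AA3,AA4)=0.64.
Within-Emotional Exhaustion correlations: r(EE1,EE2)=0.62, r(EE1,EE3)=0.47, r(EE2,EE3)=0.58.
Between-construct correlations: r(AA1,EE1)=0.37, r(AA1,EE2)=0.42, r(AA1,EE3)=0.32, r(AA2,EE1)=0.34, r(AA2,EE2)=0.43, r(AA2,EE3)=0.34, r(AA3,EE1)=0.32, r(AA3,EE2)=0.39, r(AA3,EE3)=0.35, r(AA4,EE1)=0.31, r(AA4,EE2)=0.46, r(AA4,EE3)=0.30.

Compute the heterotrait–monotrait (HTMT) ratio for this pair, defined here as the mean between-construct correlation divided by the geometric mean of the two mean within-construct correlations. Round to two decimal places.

Mean heterotrait r = 4.35/12 = 0.3625.
Mean within-AA = 3.81/6 = 0.6350; mean within-EE = 1.67/3 = 0.5567.
Geometric mean = √(0.6350 × 0.5567) = 0.5946.
HTMT = 0.3625 / 0.5946 = 0.61.

0.61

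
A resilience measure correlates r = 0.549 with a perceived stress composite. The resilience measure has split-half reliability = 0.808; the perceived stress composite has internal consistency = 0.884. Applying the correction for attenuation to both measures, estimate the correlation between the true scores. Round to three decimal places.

r_true = r_obs / √(r_xx · r_yy) = 0.549 / √(0.808 × 0.884) = 0.549 / √0.714272 = 0.549 / 0.8451 ≈ 0.650.

0.650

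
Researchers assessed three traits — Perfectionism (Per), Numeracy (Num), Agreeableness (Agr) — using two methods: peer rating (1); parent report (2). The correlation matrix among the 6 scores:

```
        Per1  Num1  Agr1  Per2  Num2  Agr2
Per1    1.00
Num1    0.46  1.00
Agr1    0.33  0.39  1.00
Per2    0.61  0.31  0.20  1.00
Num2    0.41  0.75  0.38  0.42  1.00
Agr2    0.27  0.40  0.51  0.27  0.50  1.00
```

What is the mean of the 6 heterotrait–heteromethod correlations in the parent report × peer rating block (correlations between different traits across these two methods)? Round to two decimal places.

0.33

HTHM values (method 2 × method 1): 0.31, 0.20, 0.41, 0.38, 0.27, 0.40; mean = 1.97/6 = 0.33.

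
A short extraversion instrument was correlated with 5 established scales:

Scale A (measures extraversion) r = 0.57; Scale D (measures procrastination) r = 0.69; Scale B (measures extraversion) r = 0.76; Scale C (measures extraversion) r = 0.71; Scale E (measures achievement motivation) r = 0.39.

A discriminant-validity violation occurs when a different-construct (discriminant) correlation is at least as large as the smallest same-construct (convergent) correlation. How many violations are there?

Convergent (same construct = extraversion): Scale A, Scale B, Scale C.
Smallest convergent = 0.57. Discriminant values: 0.69, 0.39; count ≥ 0.57 → 1.

1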